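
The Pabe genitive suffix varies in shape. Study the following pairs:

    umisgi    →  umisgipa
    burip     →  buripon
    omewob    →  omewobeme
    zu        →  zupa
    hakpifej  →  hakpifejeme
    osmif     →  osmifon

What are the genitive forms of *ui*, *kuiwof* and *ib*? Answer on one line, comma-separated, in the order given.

The suffix is conditioned by the final sound: -on when the stem ends in a voiceless consonant (*burip*, *osmif*); -eme when the stem ends in a voiced consonant (*omewob*, *hakpifej*); -pa when the stem ends in a vowel (*umisgi*, *zu*).
Since the final sound of *ui* is /i/ (a vowel), it takes -pa, giving *uipa*.
Since the final sound of *kuiwof* is /f/ (a voiceless consonant), it takes -on, giving *kuiwofon*.
The final sound of *ib* is /b/, which is a voiced consonant, so the suffix is -eme, giving *ibeme*.

uipa, kuiwofon, ibeme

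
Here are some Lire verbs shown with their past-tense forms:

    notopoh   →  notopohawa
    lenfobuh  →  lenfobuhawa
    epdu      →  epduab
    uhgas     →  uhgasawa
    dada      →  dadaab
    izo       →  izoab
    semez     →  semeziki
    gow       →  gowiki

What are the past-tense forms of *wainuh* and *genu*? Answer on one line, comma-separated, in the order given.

wainuhawa, genuab

The suffix is conditioned by the final sound: -awa when the stem ends in a voiceless consonant (*notopoh*, *lenfobuh*, *uhgas*); -iki when the stem ends in a voiced consonant (*semez*, *gow*); -ab when the stem ends in a vowel (*epdu*, *dada*, *izo*).
The final sound of *wainuh* is /h/, which is a voiceless consonant, so the suffix is -awa, giving *wainuhawa*.
Since the final sound of *genu* is /u/ (a vowel), it takes -ab, giving *genuab*.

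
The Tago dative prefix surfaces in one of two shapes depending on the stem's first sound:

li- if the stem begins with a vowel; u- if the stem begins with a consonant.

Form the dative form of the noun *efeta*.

*efeta*: first sound = /e/, a vowel → li- → *liefeta*.

liefeta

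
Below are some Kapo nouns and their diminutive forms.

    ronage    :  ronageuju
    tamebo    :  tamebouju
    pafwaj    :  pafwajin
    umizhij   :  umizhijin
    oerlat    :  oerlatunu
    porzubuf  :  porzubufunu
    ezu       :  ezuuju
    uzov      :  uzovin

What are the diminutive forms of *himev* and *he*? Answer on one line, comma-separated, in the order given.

himevin, heuju

Looking at the final sound of each stem: -unu when the stem ends in a voiceless consonant (*oerlat*, *porzubuf*); -in when the stem ends in a voiced consonant (*pafwaj*, *umizhij*, *uzov*); -uju when the stem ends in a vowel (*ronage*, *tamebo*, *ezu*).
*himev*: final sound = /v/, a voiced consonant → -in → *himevin*.
Since the final sound of *he* is /e/ (a vowel), it takes -uju, giving *heuju*.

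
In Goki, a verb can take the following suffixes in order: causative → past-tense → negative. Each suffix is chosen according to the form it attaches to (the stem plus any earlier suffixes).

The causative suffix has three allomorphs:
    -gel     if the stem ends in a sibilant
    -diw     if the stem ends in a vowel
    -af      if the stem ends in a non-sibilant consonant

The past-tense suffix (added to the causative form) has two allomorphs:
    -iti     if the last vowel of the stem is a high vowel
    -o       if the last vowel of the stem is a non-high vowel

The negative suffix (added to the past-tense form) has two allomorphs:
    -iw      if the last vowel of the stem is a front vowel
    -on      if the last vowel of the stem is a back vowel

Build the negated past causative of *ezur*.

The final sound of *ezur* is /r/, which is a non-sibilant consonant, so the causative suffix is -af, giving *ezuraf*.
The last vowel of the causative form *ezuraf* is /a/, which is a non-high vowel, so the past-tense suffix is -o, giving *ezurafo*.
The past-tense form *ezurafo*: last vowel = /o/, a back vowel → -on → *ezurafoon*.

ezurafoon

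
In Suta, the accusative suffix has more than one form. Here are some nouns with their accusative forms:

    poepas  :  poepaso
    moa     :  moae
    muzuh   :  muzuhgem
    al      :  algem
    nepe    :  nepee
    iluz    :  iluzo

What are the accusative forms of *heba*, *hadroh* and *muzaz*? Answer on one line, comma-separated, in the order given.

The suffix is conditioned by the final sound: -o when the stem ends in a sibilant (*poepas*, *iluz*); -gem when the stem ends in a non-sibilant consonant (*muzuh*, *al*); -e when the stem ends in a vowel (*moa*, *nepe*).
Since the final sound of *heba* is /a/ (a vowel), it takes -e, giving *hebae*.
The final sound of *hadroh* is /h/, which is a non-sibilant consonant, so the suffix is -gem, giving *hadrohgem*.
The final sound of *muzaz* is /z/, which is a sibilant, so the suffix is -o, giving *muzazo*.

hebae, hadrohgem, muzazo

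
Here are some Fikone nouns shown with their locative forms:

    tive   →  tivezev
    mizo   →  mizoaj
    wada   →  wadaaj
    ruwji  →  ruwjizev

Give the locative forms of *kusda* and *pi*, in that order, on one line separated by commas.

kusdaaj, pizev

The suffix is conditioned by the last vowel: -zev when the last vowel of the stem is a front vowel (*tive*, *ruwji*); -aj when the last vowel of the stem is a back vowel (*mizo*, *wada*).
*kusda*: last vowel = /a/, a back vowel → -aj → *kusdaaj*.
*pi*: last vowel = /i/, a front vowel → -zev → *pizev*.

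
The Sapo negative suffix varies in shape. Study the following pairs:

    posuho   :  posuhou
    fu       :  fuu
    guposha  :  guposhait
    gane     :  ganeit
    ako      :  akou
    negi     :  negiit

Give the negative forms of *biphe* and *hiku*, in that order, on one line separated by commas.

bipheit, hikuu

The pattern is rounding harmony: -u when the last vowel of the stem is a rounded vowel (*posuho*, *fu*, *ako*); -it when the last vowel of the stem is an unrounded vowel (*guposha*, *gane*, *negi*).
*biphe* — last vowel /e/ (an unrounded vowel) → -it → *bipheit*.
The last vowel of *hiku* is /u/, which is a rounded vowel, so the suffix is -u, giving *hikuu*.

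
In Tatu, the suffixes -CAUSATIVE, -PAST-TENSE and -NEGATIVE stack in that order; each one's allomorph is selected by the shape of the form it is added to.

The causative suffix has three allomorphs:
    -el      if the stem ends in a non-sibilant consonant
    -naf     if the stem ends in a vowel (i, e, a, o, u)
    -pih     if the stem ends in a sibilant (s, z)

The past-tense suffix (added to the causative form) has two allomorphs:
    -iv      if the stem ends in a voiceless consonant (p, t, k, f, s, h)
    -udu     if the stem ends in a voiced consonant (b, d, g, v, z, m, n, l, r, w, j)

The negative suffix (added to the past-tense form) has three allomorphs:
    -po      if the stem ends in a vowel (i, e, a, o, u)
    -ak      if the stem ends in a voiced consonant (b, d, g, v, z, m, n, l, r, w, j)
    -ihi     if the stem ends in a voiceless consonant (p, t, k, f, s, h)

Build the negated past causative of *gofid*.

*gofid* — final sound /d/ (a non-sibilant consonant) → -el → *gofidel*.
Since the final consonant of the causative form *gofidel* is /l/ (voiced), it takes -udu, giving *gofideludu*.
Since the final sound of the past-tense form *gofideludu* is /u/ (a vowel), it takes -po, giving *gofideludupo*.

gofideludupo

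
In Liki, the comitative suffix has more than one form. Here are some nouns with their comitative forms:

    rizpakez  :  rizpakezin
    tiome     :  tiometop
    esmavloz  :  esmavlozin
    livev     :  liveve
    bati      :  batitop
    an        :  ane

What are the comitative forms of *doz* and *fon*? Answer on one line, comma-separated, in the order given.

The alternation tracks the final sound of the stem — -in when the stem ends in a sibilant (*rizpakez*, *esmavloz*); -e when the stem ends in a non-sibilant consonant (*livev*, *an*); -top when the stem ends in a vowel (*tiome*, *bati*).
*doz*: final sound = /z/, a sibilant → -in → *dozin*.
*fon* — final sound /n/ (a non-sibilant consonant) → -e → *fone*.

dozin, fone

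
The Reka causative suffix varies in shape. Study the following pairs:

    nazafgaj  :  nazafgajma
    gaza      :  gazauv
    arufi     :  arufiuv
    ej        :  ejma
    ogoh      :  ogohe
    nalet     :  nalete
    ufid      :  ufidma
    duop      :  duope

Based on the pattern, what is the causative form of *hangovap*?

hangovape

The suffix is conditioned by the final sound: -e when the stem ends in a voiceless consonant (*ogoh*, *nalet*, *duop*); -ma when the stem ends in a voiced consonant (*nazafgaj*, *ej*, *ufid*); -uv when the stem ends in a vowel (*gaza*, *arufi*).
*hangovap* — final sound /p/ (a voiceless consonant) → -e → *hangovape*.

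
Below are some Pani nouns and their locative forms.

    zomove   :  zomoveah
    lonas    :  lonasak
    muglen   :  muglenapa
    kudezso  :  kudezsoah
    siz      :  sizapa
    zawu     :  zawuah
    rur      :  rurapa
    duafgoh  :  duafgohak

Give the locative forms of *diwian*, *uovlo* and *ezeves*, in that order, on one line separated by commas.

diwianapa, uovloah, ezevesak

The suffix is conditioned by the final sound: -ak when the stem ends in a voiceless consonant (*lonas*, *duafgoh*); -apa when the stem ends in a voiced consonant (*muglen*, *siz*, *rur*); -ah when the stem ends in a vowel (*zomove*, *kudezso*, *zawu*).
The final sound of *diwian* is /n/, which is a voiced consonant, so the suffix is -apa, giving *diwianapa*.
*uovlo* — final sound /o/ (a vowel) → -ah → *uovloah*.
*ezeves*: final sound = /s/, a voiceless consonant → -ak → *ezevesak*.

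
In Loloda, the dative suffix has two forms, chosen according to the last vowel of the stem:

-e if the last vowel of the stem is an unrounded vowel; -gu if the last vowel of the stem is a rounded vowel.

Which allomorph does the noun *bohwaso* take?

*bohwaso* — last vowel /o/ (a rounded vowel) → -gu.

-gu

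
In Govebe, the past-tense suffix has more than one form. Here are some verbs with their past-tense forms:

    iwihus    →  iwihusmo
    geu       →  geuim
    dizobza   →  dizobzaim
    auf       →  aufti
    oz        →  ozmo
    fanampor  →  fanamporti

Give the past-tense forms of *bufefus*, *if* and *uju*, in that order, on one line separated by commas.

The alternation tracks the final sound of the stem — -mo when the stem ends in a sibilant (*iwihus*, *oz*); -ti when the stem ends in a non-sibilant consonant (*auf*, *fanampor*); -im when the stem ends in a vowel (*geu*, *dizobza*).
The final sound of *bufefus* is /s/, which is a sibilant, so the suffix is -mo, giving *bufefusmo*.
The final sound of *if* is /f/, which is a non-sibilant consonant, so the suffix is -ti, giving *ifti*.
*uju*: final sound = /u/, a vowel → -im → *ujuim*.

bufefusmo, ifti, ujuim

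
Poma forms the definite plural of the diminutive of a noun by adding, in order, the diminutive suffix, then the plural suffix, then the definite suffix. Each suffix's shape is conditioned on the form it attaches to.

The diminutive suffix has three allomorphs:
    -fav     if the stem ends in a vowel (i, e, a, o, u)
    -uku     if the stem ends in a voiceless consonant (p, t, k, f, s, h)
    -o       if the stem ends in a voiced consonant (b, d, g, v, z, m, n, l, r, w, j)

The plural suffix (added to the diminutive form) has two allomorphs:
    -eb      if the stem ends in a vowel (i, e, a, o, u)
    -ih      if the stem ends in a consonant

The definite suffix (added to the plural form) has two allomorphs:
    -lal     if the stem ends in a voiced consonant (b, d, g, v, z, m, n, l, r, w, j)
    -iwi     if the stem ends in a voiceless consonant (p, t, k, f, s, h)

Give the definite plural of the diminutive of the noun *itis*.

itisukueblal

*itis* — final sound /s/ (a voiceless consonant) → -uku → *itisuku*.
Since the final sound of the diminutive form *itisuku* is /u/ (a vowel), it takes -eb, giving *itisukueb*.
The plural form *itisukueb*: final consonant = /b/, voiced → -lal → *itisukueblal*.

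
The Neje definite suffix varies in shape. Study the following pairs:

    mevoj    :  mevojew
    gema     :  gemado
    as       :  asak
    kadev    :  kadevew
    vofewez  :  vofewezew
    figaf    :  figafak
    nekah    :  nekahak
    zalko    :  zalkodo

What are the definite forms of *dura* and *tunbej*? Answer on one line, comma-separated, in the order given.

The suffix is conditioned by the final sound: -ak when the stem ends in a voiceless consonant (*as*, *figaf*, *nekah*); -ew when the stem ends in a voiced consonant (*mevoj*, *kadev*, *vofewez*); -do when the stem ends in a vowel (*gema*, *zalko*).
*dura* — final sound /a/ (a vowel) → -do → *durado*.
The final sound of *tunbej* is /j/, which is a voiced consonant, so the suffix is -ew, giving *tunbejew*.

durado, tunbejew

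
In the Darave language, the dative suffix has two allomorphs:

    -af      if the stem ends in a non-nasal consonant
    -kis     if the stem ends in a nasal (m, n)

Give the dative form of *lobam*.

The final consonant of *lobam* is /m/, which is a nasal, so the suffix is -kis, giving *lobamkis*.

lobamkis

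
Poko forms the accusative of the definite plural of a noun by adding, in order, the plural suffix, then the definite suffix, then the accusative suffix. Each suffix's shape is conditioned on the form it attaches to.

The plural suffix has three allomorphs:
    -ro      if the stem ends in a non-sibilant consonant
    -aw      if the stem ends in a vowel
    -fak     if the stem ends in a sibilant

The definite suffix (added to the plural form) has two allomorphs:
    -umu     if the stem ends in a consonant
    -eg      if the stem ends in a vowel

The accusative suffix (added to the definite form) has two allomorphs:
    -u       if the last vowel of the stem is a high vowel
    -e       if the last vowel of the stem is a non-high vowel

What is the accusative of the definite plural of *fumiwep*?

Since the final sound of *fumiwep* is /p/ (a non-sibilant consonant), it takes -ro, giving *fumiwepro*.
Since the final sound of the plural form *fumiwepro* is /o/ (a vowel), it takes -eg, giving *fumiweproeg*.
Since the last vowel of the definite form *fumiweproeg* is /e/ (a non-high vowel), it takes -e, giving *fumiweproege*.

fumiweproege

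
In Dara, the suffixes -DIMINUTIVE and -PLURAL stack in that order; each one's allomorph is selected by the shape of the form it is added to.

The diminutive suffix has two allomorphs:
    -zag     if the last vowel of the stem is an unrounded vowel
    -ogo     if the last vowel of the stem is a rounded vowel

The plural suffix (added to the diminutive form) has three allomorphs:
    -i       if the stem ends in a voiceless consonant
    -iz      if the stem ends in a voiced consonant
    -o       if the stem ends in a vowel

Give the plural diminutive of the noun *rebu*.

rebuogoo

The last vowel of *rebu* is /u/, which is a rounded vowel, so the diminutive suffix is -ogo, giving *rebuogo*.
The final sound of the diminutive form *rebuogo* is /o/, which is a vowel, so the plural suffix is -o, giving *rebuogoo*.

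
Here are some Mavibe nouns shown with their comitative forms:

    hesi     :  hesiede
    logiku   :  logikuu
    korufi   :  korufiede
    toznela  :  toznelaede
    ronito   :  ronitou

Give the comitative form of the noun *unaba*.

Looking at the last vowel of each stem: -u when the last vowel of the stem is a rounded vowel (*logiku*, *ronito*); -ede when the last vowel of the stem is an unrounded vowel (*hesi*, *korufi*, *toznela*).
*unaba* — last vowel /a/ (an unrounded vowel) → -ede → *unabaede*.

unabaede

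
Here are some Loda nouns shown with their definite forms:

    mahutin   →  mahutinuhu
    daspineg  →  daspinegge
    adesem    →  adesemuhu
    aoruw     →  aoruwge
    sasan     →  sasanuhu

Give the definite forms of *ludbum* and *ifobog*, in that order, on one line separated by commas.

ludbumuhu, ifobogge

The suffix is conditioned by the final consonant: -uhu when the stem ends in a nasal (*mahutin*, *adesem*, *sasan*); -ge when the stem ends in a non-nasal consonant (*daspineg*, *aoruw*).
The final consonant of *ludbum* is /m/, which is a nasal, so the suffix is -uhu, giving *ludbumuhu*.
*ifobog* — final consonant /g/ (non-nasal) → -ge → *ifobogge*.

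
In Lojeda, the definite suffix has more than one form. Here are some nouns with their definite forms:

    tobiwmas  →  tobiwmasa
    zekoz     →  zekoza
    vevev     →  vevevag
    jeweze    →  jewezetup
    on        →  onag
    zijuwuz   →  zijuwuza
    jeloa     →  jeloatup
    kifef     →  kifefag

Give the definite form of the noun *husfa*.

husfatup

The suffix is conditioned by the final sound: -a when the stem ends in a sibilant (*tobiwmas*, *zekoz*, *zijuwuz*); -ag when the stem ends in a non-sibilant consonant (*vevev*, *on*, *kifef*); -tup when the stem ends in a vowel (*jeweze*, *jeloa*).
The final sound of *husfa* is /a/, which is a vowel, so the suffix is -tup, giving *husfatup*.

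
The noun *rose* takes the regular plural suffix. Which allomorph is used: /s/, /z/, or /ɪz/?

/ɪz/

The stem *rose* ends in a sibilant (/s, z, ʃ, ʒ, tʃ, dʒ/).
The plural suffix surfaces as /ɪz/ after sibilants, /s/ after other voiceless consonants, and /z/ after other voiced sounds.
So the plural -s on *rose* is pronounced /ɪz/.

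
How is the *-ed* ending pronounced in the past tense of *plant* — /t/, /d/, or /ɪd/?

/ɪd/

The stem *plant* ends in /t/ or /d/.
The -ed suffix is realized as /ɪd/ after /t, d/; as /t/ after other voiceless consonants; and as /d/ after other voiced sounds.
So -ed on *plant* is pronounced /ɪd/.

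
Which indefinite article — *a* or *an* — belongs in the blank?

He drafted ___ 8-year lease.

an

The indefinite article is chosen by the initial *sound* of the following word, not its spelling.
The number *8* is spoken "eight", beginning with /eɪt/ — a vowel sound.
So the article is *an*: He drafted an 8-year lease.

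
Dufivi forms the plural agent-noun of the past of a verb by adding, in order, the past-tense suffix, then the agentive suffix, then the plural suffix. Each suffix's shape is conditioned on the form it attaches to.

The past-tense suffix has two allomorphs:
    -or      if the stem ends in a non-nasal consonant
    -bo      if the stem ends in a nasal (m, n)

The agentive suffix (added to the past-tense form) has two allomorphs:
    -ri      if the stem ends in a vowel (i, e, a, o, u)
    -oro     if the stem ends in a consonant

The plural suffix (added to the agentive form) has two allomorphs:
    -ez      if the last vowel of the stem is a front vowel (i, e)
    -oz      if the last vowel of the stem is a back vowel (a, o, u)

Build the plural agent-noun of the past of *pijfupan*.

*pijfupan* — final consonant /n/ (a nasal) → -bo → *pijfupanbo*.
Since the final sound of the past-tense form *pijfupanbo* is /o/ (a vowel), it takes -ri, giving *pijfupanbori*.
The agentive form *pijfupanbori* — last vowel /i/ (a front vowel) → -ez → *pijfupanboriez*.

pijfupanboriez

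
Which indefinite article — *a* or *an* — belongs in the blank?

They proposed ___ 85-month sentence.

The indefinite article is chosen by the initial *sound* of the following word, not its spelling.
The number *85* is spoken "eighty-…", beginning with /ˈeɪti/ — a vowel sound.
So the article is *an*: They proposed an 85-month sentence.

an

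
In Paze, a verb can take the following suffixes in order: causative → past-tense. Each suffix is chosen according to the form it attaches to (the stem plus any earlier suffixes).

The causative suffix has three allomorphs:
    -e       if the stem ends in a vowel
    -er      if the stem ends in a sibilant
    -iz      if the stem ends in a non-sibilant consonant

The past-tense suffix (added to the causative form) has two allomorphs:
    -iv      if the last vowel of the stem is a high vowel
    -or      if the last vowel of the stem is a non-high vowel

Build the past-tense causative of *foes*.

foeseror

*foes*: final sound = /s/, a sibilant → -er → *foeser*.
The causative form *foeser*: last vowel = /e/, a non-high vowel → -or → *foeseror*.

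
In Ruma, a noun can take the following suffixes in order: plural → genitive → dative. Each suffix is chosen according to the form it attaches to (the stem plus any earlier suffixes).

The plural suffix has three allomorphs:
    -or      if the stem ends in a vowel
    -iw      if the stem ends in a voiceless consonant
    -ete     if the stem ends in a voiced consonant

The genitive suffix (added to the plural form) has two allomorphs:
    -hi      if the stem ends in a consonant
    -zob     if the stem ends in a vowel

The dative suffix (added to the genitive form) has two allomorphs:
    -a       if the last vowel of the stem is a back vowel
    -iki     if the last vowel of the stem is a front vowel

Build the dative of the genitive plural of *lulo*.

luloorhiiki

Since the final sound of *lulo* is /o/ (a vowel), it takes -or, giving *luloor*.
The plural form *luloor* — final sound /r/ (a consonant) → -hi → *luloorhi*.
The genitive form *luloorhi* — last vowel /i/ (a front vowel) → -iki → *luloorhiiki*.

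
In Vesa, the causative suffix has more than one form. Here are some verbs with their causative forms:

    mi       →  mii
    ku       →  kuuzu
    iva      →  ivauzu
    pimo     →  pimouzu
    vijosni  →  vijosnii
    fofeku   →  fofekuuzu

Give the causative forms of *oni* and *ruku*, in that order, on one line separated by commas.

The alternation tracks the last vowel of the stem — -i when the last vowel of the stem is a front vowel (*mi*, *vijosni*); -uzu when the last vowel of the stem is a back vowel (*ku*, *iva*, *pimo*, *fofeku*).
*oni* — last vowel /i/ (a front vowel) → -i → *onii*.
*ruku*: last vowel = /u/, a back vowel → -uzu → *rukuuzu*.

onii, rukuuzu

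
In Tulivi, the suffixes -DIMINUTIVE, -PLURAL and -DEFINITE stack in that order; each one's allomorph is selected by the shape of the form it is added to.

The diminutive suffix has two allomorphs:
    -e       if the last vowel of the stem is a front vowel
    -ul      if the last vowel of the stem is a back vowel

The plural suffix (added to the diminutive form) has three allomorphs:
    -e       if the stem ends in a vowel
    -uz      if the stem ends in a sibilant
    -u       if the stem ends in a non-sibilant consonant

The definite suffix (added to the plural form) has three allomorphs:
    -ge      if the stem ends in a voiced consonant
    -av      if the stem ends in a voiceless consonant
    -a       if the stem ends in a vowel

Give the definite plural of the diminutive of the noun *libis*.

Since the last vowel of *libis* is /i/ (a front vowel), it takes -e, giving *libise*.
Since the final sound of the diminutive form *libise* is /e/ (a vowel), it takes -e, giving *libisee*.
The plural form *libisee*: final sound = /e/, a vowel → -a → *libiseea*.

libiseea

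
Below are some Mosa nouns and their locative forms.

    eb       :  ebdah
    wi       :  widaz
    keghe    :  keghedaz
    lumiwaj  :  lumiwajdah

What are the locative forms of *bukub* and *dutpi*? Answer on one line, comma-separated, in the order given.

The pattern is consonant vs. vowel: -dah when the stem ends in a consonant (*eb*, *lumiwaj*); -daz when the stem ends in a vowel (*wi*, *keghe*).
*bukub*: final sound = /b/, a consonant → -dah → *bukubdah*.
*dutpi*: final sound = /i/, a vowel → -daz → *dutpidaz*.

bukubdah, dutpidaz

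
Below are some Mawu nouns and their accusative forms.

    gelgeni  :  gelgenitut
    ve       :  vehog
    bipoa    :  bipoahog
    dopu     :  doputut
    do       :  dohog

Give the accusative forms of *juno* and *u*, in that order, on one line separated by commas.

junohog, utut

Looking at the last vowel of each stem: -tut when the last vowel of the stem is a high vowel (*gelgeni*, *dopu*); -hog when the last vowel of the stem is a non-high vowel (*ve*, *bipoa*, *do*).
*juno*: last vowel = /o/, a non-high vowel → -hog → *junohog*.
*u* — last vowel /u/ (a high vowel) → -tut → *utut*.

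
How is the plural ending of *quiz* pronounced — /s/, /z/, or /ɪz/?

The stem *quiz* ends in a sibilant (/s, z, ʃ, ʒ, tʃ, dʒ/).
The plural suffix surfaces as /ɪz/ after sibilants, /s/ after other voiceless consonants, and /z/ after other voiced sounds.
So the plural -s on *quiz* is pronounced /ɪz/.

/ɪz/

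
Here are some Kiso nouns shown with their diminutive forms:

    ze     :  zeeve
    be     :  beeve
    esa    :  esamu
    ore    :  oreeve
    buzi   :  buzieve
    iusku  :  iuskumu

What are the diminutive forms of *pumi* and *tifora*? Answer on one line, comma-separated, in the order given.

The pattern is front/back vowel harmony: -eve when the last vowel of the stem is a front vowel (*ze*, *be*, *ore*, *buzi*); -mu when the last vowel of the stem is a back vowel (*esa*, *iusku*).
*pumi* — last vowel /i/ (a front vowel) → -eve → *pumieve*.
*tifora*: last vowel = /a/, a back vowel → -mu → *tiforamu*.

pumieve, tiforamu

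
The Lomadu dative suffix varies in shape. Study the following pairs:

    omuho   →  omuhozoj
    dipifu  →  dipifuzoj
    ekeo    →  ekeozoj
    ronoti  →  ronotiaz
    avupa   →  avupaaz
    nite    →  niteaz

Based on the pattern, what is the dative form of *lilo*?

lilozoj

The alternation tracks the last vowel of the stem — -zoj when the last vowel of the stem is a rounded vowel (*omuho*, *dipifu*, *ekeo*); -az when the last vowel of the stem is an unrounded vowel (*ronoti*, *avupa*, *nite*).
*lilo*: last vowel = /o/, a rounded vowel → -zoj → *lilozoj*.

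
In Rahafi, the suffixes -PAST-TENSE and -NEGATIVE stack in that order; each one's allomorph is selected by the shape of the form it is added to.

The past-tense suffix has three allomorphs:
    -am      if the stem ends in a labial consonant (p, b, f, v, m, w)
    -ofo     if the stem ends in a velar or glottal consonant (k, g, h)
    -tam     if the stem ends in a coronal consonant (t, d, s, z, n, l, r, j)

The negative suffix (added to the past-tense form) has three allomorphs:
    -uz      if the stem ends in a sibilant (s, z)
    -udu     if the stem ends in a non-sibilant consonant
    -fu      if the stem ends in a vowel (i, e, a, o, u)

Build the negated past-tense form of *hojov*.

Since the final consonant of *hojov* is /v/ (labial), it takes -am, giving *hojovam*.
The past-tense form *hojovam*: final sound = /m/, a non-sibilant consonant → -udu → *hojovamudu*.

hojovamudu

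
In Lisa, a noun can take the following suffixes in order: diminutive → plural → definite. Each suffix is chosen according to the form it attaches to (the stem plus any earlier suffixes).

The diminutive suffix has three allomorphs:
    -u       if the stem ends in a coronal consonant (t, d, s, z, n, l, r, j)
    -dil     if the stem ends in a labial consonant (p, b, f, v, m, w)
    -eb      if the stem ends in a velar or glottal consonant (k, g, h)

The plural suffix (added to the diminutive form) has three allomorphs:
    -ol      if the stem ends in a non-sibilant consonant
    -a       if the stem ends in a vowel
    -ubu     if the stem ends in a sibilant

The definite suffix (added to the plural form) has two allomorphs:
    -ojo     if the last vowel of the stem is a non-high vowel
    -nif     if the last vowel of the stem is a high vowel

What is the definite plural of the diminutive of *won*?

Since the final consonant of *won* is /n/ (coronal), it takes -u, giving *wonu*.
The diminutive form *wonu* — final sound /u/ (a vowel) → -a → *wonua*.
The plural form *wonua*: last vowel = /a/, a non-high vowel → -ojo → *wonuaojo*.

wonuaojo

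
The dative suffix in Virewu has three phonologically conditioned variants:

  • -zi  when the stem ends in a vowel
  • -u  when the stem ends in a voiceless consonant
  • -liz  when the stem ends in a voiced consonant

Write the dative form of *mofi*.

mofizi

*mofi*: final sound = /i/, a vowel → -zi → *mofizi*.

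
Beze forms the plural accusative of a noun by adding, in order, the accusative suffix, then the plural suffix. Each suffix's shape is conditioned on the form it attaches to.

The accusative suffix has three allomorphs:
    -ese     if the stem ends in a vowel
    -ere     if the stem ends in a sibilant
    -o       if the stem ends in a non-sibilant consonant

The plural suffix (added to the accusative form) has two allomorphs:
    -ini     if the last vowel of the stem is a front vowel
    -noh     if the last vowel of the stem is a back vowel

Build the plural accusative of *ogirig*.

*ogirig* — final sound /g/ (a non-sibilant consonant) → -o → *ogirigo*.
The accusative form *ogirigo* — last vowel /o/ (a back vowel) → -noh → *ogirigonoh*.

ogirigonoh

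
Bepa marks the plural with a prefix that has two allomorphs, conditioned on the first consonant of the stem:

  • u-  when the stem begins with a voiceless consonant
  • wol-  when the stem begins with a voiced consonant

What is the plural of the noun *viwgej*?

wolviwgej

Since the first consonant of *viwgej* is /v/ (voiced), it takes wol-, giving *wolviwgej*.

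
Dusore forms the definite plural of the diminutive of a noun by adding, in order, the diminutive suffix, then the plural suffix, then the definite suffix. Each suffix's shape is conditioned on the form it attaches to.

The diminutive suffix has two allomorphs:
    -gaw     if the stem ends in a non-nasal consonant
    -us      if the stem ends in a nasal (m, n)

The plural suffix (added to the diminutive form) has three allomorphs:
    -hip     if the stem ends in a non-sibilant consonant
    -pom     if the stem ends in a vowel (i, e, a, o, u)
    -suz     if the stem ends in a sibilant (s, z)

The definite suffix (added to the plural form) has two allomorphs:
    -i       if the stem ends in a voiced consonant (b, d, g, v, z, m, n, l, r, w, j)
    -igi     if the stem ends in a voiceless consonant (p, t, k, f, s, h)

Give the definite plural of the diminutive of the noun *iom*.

iomussuzi

Since the final consonant of *iom* is /m/ (a nasal), it takes -us, giving *iomus*.
The final sound of the diminutive form *iomus* is /s/, which is a sibilant, so the plural suffix is -suz, giving *iomussuz*.
The final consonant of the plural form *iomussuz* is /z/, which is voiced, so the definite suffix is -i, giving *iomussuzi*.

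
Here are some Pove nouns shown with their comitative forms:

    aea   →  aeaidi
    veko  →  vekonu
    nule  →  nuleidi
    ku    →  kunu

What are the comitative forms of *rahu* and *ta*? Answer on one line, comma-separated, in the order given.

Looking at the last vowel of each stem: -nu when the last vowel of the stem is a rounded vowel (*veko*, *ku*); -idi when the last vowel of the stem is an unrounded vowel (*aea*, *nule*).
*rahu*: last vowel = /u/, a rounded vowel → -nu → *rahunu*.
Since the last vowel of *ta* is /a/ (an unrounded vowel), it takes -idi, giving *taidi*.

rahunu, taidi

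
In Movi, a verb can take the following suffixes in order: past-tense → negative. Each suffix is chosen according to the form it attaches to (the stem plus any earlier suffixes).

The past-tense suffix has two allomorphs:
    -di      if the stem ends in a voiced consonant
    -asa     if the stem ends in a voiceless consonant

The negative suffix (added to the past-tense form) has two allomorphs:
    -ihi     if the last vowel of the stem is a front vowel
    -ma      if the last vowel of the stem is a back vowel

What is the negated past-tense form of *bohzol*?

The final consonant of *bohzol* is /l/, which is voiced, so the past-tense suffix is -di, giving *bohzoldi*.
The last vowel of the past-tense form *bohzoldi* is /i/, which is a front vowel, so the negative suffix is -ihi, giving *bohzoldiihi*.

bohzoldiihi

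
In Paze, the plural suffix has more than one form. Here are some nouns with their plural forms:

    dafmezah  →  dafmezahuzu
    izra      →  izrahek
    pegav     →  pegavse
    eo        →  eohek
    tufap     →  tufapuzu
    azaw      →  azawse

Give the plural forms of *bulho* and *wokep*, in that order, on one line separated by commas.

The alternation tracks the final sound of the stem — -uzu when the stem ends in a voiceless consonant (*dafmezah*, *tufap*); -se when the stem ends in a voiced consonant (*pegav*, *azaw*); -hek when the stem ends in a vowel (*izra*, *eo*).
*bulho* — final sound /o/ (a vowel) → -hek → *bulhohek*.
The final sound of *wokep* is /p/, which is a voiceless consonant, so the suffix is -uzu, giving *wokepuzu*.

bulhohek, wokepuzu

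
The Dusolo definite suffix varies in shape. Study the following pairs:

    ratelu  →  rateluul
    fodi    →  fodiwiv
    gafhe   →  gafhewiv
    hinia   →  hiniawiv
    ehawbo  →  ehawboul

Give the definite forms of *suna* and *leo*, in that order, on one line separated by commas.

The pattern is rounding harmony: -ul when the last vowel of the stem is a rounded vowel (*ratelu*, *ehawbo*); -wiv when the last vowel of the stem is an unrounded vowel (*fodi*, *gafhe*, *hinia*).
*suna*: last vowel = /a/, an unrounded vowel → -wiv → *sunawiv*.
Since the last vowel of *leo* is /o/ (a rounded vowel), it takes -ul, giving *leoul*.

sunawiv, leoul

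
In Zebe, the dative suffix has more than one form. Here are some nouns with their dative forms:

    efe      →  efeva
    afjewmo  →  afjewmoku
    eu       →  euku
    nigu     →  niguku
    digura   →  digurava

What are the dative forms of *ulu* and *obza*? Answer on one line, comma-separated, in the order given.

The alternation tracks the last vowel of the stem — -ku when the last vowel of the stem is a rounded vowel (*afjewmo*, *eu*, *nigu*); -va when the last vowel of the stem is an unrounded vowel (*efe*, *digura*).
*ulu*: last vowel = /u/, a rounded vowel → -ku → *uluku*.
The last vowel of *obza* is /a/, which is an unrounded vowel, so the suffix is -va, giving *obzava*.

uluku, obzava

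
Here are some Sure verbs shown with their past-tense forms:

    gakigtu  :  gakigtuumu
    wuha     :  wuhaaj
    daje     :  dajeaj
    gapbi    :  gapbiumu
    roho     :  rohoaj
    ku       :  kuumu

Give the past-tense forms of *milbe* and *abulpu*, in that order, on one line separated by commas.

The suffix is conditioned by the last vowel: -umu when the last vowel of the stem is a high vowel (*gakigtu*, *gapbi*, *ku*); -aj when the last vowel of the stem is a non-high vowel (*wuha*, *daje*, *roho*).
Since the last vowel of *milbe* is /e/ (a non-high vowel), it takes -aj, giving *milbeaj*.
The last vowel of *abulpu* is /u/, which is a high vowel, so the suffix is -umu, giving *abulpuumu*.

milbeaj, abulpuumu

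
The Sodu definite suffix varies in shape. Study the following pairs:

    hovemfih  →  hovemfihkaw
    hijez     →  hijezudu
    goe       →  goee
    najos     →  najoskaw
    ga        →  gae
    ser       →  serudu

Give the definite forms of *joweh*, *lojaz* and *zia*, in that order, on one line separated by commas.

The suffix is conditioned by the final sound: -kaw when the stem ends in a voiceless consonant (*hovemfih*, *najos*); -udu when the stem ends in a voiced consonant (*hijez*, *ser*); -e when the stem ends in a vowel (*goe*, *ga*).
Since the final sound of *joweh* is /h/ (a voiceless consonant), it takes -kaw, giving *jowehkaw*.
*lojaz*: final sound = /z/, a voiced consonant → -udu → *lojazudu*.
*zia*: final sound = /a/, a vowel → -e → *ziae*.

jowehkaw, lojazudu, ziae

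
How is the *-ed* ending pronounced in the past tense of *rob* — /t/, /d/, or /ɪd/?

/d/

The stem *rob* ends in a voiced sound other than /d/.
The -ed suffix is realized as /ɪd/ after /t, d/; as /t/ after other voiceless consonants; and as /d/ after other voiced sounds.
So -ed on *rob* is pronounced /d/.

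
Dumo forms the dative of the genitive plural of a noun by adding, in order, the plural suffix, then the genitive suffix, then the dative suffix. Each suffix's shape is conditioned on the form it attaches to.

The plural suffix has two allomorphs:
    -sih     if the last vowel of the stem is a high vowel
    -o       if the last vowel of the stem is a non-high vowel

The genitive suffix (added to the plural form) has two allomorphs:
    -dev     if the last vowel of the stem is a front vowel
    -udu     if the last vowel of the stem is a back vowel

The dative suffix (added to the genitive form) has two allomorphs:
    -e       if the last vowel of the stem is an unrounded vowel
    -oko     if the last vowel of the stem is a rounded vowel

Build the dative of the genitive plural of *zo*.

*zo*: last vowel = /o/, a non-high vowel → -o → *zoo*.
The last vowel of the plural form *zoo* is /o/, which is a back vowel, so the genitive suffix is -udu, giving *zooudu*.
Since the last vowel of the genitive form *zooudu* is /u/ (a rounded vowel), it takes -oko, giving *zoouduoko*.

zoouduoko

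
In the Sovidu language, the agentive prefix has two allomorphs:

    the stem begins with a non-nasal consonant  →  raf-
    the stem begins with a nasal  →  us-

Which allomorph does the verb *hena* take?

raf-

The first consonant of *hena* is /h/, which is non-nasal, so the prefix is raf-.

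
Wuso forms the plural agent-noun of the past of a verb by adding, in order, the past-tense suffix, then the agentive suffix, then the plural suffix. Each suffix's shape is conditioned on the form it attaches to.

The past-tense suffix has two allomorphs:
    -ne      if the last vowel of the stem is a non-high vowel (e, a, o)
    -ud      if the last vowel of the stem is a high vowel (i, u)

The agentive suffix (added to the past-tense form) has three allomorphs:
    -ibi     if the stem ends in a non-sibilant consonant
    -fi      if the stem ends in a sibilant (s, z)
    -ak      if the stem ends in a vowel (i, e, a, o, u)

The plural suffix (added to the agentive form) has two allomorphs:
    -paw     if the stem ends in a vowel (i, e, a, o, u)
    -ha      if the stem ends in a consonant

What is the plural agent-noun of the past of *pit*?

The last vowel of *pit* is /i/, which is a high vowel, so the past-tense suffix is -ud, giving *pitud*.
Since the final sound of the past-tense form *pitud* is /d/ (a non-sibilant consonant), it takes -ibi, giving *pitudibi*.
Since the final sound of the agentive form *pitudibi* is /i/ (a vowel), it takes -paw, giving *pitudibipaw*.

pitudibipaw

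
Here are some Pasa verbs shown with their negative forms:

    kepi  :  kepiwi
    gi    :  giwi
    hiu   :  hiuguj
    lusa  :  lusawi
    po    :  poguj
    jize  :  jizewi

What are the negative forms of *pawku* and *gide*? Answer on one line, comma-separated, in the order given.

The suffix is conditioned by the last vowel: -guj when the last vowel of the stem is a rounded vowel (*hiu*, *po*); -wi when the last vowel of the stem is an unrounded vowel (*kepi*, *gi*, *lusa*, *jize*).
Since the last vowel of *pawku* is /u/ (a rounded vowel), it takes -guj, giving *pawkuguj*.
*gide*: last vowel = /e/, an unrounded vowel → -wi → *gidewi*.

pawkuguj, gidewi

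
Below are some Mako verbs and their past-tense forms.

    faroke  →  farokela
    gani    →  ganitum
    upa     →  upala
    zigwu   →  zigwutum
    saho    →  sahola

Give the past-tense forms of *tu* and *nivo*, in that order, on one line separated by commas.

Looking at the last vowel of each stem: -tum when the last vowel of the stem is a high vowel (*gani*, *zigwu*); -la when the last vowel of the stem is a non-high vowel (*faroke*, *upa*, *saho*).
*tu*: last vowel = /u/, a high vowel → -tum → *tutum*.
*nivo*: last vowel = /o/, a non-high vowel → -la → *nivola*.

tutum, nivola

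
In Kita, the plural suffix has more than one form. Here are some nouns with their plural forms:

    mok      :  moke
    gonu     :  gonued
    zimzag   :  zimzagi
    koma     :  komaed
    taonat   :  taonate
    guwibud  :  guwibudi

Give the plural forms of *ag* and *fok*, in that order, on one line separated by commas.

Looking at the final sound of each stem: -e when the stem ends in a voiceless consonant (*mok*, *taonat*); -i when the stem ends in a voiced consonant (*zimzag*, *guwibud*); -ed when the stem ends in a vowel (*gonu*, *koma*).
The final sound of *ag* is /g/, which is a voiced consonant, so the suffix is -i, giving *agi*.
*fok* — final sound /k/ (a voiceless consonant) → -e → *foke*.

agi, foke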